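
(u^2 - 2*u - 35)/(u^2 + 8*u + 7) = (u^2 - 2*u - 35)/(u^2 + 8*u + 7)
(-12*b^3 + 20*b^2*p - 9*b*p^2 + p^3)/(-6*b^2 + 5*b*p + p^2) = (12*b^2 - 8*b*p + p^2)/(6*b + p)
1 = 1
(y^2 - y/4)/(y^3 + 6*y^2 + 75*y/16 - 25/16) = 4*y/(4*y^2 + 25*y + 25)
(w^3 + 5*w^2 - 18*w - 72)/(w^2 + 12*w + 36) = (w^2 - w - 12)/(w + 6)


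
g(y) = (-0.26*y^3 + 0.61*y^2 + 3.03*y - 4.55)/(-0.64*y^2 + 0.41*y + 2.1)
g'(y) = (1.28*y - 0.41)*(-0.26*y^3 + 0.61*y^2 + 3.03*y - 4.55)/(-0.64*y^2 + 0.41*y + 2.1)^2 + (-0.78*y^2 + 1.22*y + 3.03)/(-0.64*y^2 + 0.41*y + 2.1) = (0.1664*y^4 - 0.2132*y^3 + 0.551299999999999*y^2 - 3.262*y + 8.2285)/(0.4096*y^4 - 0.5248*y^3 - 2.5199*y^2 + 1.722*y + 4.41)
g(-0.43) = -3.17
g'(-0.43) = 2.99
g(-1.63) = 25.09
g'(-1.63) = 236.93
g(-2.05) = 4.17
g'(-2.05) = 10.76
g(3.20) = -0.91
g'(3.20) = 1.41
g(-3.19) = -0.08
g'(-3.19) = 1.48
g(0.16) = -1.88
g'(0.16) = 1.67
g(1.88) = 2.59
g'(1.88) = 12.70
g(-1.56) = 70.08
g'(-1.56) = 1744.98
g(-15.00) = -6.52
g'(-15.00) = 0.43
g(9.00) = 2.55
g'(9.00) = 0.45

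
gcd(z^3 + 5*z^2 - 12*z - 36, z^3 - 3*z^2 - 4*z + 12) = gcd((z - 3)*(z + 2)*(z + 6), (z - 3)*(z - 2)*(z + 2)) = z^2 - z - 6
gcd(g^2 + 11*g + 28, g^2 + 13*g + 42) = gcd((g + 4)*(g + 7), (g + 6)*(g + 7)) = g + 7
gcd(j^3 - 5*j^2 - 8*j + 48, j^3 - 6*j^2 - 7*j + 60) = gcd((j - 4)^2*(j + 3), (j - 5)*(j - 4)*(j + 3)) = j^2 - j - 12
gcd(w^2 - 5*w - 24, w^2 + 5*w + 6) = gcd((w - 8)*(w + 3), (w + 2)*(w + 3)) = w + 3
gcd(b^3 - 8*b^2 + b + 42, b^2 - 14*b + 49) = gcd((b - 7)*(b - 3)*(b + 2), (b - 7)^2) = b - 7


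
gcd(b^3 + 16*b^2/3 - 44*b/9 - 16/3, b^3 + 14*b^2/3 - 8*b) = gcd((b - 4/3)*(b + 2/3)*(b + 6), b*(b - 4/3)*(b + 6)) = b^2 + 14*b/3 - 8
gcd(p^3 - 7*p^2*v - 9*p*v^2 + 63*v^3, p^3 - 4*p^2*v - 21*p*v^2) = p^2 - 4*p*v - 21*v^2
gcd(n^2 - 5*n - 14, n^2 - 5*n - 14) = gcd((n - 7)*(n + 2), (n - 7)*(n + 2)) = n^2 - 5*n - 14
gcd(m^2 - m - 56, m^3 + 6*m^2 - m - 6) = 1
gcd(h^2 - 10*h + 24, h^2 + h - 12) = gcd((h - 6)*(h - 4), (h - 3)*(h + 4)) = 1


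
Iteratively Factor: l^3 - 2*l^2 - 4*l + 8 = (l + 2)*(l^2 - 4*l + 4) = (l - 2)*(l + 2)*(l - 2)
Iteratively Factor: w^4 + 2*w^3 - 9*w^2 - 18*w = (w)*(w^3 + 2*w^2 - 9*w - 18) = w*(w + 3)*(w^2 - w - 6) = w*(w - 3)*(w + 3)*(w + 2)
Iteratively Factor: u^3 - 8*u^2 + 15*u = (u)*(u^2 - 8*u + 15) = u*(u - 3)*(u - 5)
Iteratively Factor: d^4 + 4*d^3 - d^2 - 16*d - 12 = (d - 2)*(d^3 + 6*d^2 + 11*d + 6) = (d - 2)*(d + 3)*(d^2 + 3*d + 2) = (d - 2)*(d + 1)*(d + 3)*(d + 2)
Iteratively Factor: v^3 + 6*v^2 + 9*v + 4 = (v + 4)*(v^2 + 2*v + 1) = (v + 1)*(v + 4)*(v + 1)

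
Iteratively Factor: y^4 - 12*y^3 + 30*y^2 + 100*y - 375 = (y - 5)*(y^3 - 7*y^2 - 5*y + 75) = (y - 5)^2*(y^2 - 2*y - 15) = (y - 5)^3*(y + 3)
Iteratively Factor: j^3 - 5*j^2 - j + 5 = (j - 5)*(j^2 - 1) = (j - 5)*(j + 1)*(j - 1)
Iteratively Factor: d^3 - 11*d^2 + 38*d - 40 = (d - 5)*(d^2 - 6*d + 8) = (d - 5)*(d - 2)*(d - 4)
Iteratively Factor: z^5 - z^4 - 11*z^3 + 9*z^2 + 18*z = (z)*(z^4 - z^3 - 11*z^2 + 9*z + 18) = z*(z + 1)*(z^3 - 2*z^2 - 9*z + 18) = z*(z - 3)*(z + 1)*(z^2 + z - 6) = z*(z - 3)*(z - 2)*(z + 1)*(z + 3)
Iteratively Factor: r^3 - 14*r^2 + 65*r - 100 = (r - 4)*(r^2 - 10*r + 25) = (r - 5)*(r - 4)*(r - 5)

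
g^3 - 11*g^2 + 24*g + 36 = (g - 6)^2*(g + 1)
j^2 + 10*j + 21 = (j + 3)*(j + 7)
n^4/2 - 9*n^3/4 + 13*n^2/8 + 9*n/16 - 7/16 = (n/2 + 1/4)*(n - 7/2)*(n - 1)*(n - 1/2)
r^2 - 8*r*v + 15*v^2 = (r - 5*v)*(r - 3*v)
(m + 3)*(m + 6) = m^2 + 9*m + 18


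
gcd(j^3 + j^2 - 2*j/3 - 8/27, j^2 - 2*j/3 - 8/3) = j + 4/3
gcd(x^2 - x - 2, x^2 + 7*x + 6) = x + 1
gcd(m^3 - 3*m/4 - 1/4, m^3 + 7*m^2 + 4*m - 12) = m - 1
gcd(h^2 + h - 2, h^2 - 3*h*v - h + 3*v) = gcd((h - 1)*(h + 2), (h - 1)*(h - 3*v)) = h - 1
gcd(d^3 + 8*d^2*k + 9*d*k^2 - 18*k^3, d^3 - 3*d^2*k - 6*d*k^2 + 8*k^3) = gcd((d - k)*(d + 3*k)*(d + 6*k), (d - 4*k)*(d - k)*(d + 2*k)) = d - k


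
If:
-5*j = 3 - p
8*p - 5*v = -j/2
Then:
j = 10*v/81 - 16/27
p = 50*v/81 + 1/27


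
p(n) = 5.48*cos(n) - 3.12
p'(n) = -5.48*sin(n)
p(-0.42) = 1.88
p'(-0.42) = 2.23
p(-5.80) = 1.73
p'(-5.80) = -2.55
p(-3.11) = -8.60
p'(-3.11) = 0.17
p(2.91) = -8.45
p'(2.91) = -1.26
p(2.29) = -6.73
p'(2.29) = -4.12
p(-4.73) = -3.02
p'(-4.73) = -5.48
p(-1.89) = -4.84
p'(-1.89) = 5.20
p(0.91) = 0.24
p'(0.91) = -4.33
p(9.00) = -8.11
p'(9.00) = -2.26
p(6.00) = 2.14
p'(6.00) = 1.53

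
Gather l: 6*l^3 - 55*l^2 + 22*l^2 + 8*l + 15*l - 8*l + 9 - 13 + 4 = 6*l^3 - 33*l^2 + 15*l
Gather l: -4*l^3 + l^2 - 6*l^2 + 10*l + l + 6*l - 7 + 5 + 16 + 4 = -4*l^3 - 5*l^2 + 17*l + 18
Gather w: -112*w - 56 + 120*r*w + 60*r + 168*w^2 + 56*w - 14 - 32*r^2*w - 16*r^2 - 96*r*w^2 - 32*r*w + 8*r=-16*r^2 + 68*r + w^2*(168 - 96*r) + w*(-32*r^2 + 88*r - 56) - 70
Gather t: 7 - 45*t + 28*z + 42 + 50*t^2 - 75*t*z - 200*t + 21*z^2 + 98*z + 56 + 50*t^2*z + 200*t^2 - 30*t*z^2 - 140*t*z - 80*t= t^2*(50*z + 250) + t*(-30*z^2 - 215*z - 325) + 21*z^2 + 126*z + 105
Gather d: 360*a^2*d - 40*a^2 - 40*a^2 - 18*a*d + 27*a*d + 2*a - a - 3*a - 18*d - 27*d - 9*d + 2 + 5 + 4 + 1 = -80*a^2 - 2*a + d*(360*a^2 + 9*a - 54) + 12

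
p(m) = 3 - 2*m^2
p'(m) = -4*m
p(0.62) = 2.23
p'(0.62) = -2.48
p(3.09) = -16.10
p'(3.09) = -12.36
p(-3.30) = -18.78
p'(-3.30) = 13.20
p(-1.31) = -0.43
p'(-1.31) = 5.24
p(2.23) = -6.95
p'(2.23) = -8.92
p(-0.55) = 2.40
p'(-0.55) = 2.20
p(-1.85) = -3.84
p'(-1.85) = 7.40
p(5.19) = -50.87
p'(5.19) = -20.76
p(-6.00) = -69.00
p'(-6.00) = 24.00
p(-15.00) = -447.00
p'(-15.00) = 60.00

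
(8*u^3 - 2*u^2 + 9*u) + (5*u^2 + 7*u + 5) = 8*u^3 + 3*u^2 + 16*u + 5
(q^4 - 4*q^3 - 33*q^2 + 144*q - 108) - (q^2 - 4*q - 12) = q^4 - 4*q^3 - 34*q^2 + 148*q - 96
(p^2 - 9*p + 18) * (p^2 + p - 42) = p^4 - 8*p^3 - 33*p^2 + 396*p - 756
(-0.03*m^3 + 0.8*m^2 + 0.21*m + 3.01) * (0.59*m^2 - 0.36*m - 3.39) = -0.0177*m^5 + 0.4828*m^4 - 0.0624*m^3 - 1.0117*m^2 - 1.7955*m - 10.2039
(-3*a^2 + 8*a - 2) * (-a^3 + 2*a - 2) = 3*a^5 - 8*a^4 - 4*a^3 + 22*a^2 - 20*a + 4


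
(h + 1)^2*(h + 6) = h^3 + 8*h^2 + 13*h + 6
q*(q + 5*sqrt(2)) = q^2 + 5*sqrt(2)*q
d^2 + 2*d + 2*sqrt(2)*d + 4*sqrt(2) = (d + 2)*(d + 2*sqrt(2))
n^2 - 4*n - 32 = (n - 8)*(n + 4)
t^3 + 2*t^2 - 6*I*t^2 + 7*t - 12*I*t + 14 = (t + 2)*(t - 7*I)*(t + I)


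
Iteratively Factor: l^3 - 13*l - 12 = (l + 3)*(l^2 - 3*l - 4) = (l - 4)*(l + 3)*(l + 1)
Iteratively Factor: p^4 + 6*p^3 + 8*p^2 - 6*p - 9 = (p + 3)*(p^3 + 3*p^2 - p - 3) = (p + 1)*(p + 3)*(p^2 + 2*p - 3) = (p - 1)*(p + 1)*(p + 3)*(p + 3)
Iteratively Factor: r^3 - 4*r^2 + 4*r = (r - 2)*(r^2 - 2*r) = r*(r - 2)*(r - 2)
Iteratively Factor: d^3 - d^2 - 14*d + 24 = (d - 2)*(d^2 + d - 12) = (d - 3)*(d - 2)*(d + 4)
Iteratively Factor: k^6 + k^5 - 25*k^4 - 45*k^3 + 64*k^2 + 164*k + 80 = (k + 1)*(k^5 - 25*k^3 - 20*k^2 + 84*k + 80) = (k + 1)*(k + 4)*(k^4 - 4*k^3 - 9*k^2 + 16*k + 20) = (k + 1)*(k + 2)*(k + 4)*(k^3 - 6*k^2 + 3*k + 10) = (k - 2)*(k + 1)*(k + 2)*(k + 4)*(k^2 - 4*k - 5) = (k - 5)*(k - 2)*(k + 1)*(k + 2)*(k + 4)*(k + 1)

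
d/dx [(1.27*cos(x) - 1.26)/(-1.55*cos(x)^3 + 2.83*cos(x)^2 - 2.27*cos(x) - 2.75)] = (-3.937*cos(x)^3 + 9.4531*cos(x)^2 - 7.1316*cos(x) + 6.3527)*sin(x)/(2.4025*cos(x)^6 - 8.773*cos(x)^5 + 15.0459*cos(x)^4 - 4.3232*cos(x)^3 - 10.4121*cos(x)^2 + 12.485*cos(x) + 7.5625)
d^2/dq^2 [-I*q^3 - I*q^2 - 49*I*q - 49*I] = I*(-6*q - 2)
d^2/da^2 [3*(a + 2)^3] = 18*a + 36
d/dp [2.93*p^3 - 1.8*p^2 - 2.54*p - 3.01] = 8.79*p^2 - 3.6*p - 2.54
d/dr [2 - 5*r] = -5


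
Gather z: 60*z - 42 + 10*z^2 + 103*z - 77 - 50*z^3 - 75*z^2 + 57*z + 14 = -50*z^3 - 65*z^2 + 220*z - 105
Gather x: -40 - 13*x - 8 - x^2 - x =-x^2 - 14*x - 48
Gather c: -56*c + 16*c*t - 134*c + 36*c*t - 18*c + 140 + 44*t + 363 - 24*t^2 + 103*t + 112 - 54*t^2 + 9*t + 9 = c*(52*t - 208) - 78*t^2 + 156*t + 624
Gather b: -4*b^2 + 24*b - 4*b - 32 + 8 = -4*b^2 + 20*b - 24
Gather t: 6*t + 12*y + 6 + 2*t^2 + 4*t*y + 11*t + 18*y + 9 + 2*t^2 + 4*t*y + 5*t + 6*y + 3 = 4*t^2 + t*(8*y + 22) + 36*y + 18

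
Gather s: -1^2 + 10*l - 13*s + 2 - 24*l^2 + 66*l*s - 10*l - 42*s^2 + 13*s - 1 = -24*l^2 + 66*l*s - 42*s^2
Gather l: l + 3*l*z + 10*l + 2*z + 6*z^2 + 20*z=l*(3*z + 11) + 6*z^2 + 22*z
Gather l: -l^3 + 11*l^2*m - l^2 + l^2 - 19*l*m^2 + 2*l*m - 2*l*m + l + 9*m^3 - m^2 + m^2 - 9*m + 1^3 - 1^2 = -l^3 + 11*l^2*m + l*(1 - 19*m^2) + 9*m^3 - 9*m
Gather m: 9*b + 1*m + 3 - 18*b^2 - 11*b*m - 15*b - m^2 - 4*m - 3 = -18*b^2 - 6*b - m^2 + m*(-11*b - 3)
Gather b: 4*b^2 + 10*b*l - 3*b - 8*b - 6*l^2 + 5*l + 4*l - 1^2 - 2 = 4*b^2 + b*(10*l - 11) - 6*l^2 + 9*l - 3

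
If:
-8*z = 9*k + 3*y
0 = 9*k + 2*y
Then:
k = 16*z/9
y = -8*z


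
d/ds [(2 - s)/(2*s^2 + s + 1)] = (-2*s^2 - s + (s - 2)*(4*s + 1) - 1)/(2*s^2 + s + 1)^2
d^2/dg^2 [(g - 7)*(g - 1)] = 2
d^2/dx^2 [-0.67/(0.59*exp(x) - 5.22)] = (-0.233227*exp(x) - 2.063466)*exp(x)/(0.59*exp(x) - 5.22)^3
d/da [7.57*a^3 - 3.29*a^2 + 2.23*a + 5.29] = 22.71*a^2 - 6.58*a + 2.23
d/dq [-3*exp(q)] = -3*exp(q)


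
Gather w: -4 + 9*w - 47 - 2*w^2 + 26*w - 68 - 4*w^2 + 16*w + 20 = -6*w^2 + 51*w - 99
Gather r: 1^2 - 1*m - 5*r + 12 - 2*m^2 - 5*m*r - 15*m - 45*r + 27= -2*m^2 - 16*m + r*(-5*m - 50) + 40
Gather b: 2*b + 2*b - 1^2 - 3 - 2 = 4*b - 6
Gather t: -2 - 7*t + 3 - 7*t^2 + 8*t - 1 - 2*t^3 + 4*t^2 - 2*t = -2*t^3 - 3*t^2 - t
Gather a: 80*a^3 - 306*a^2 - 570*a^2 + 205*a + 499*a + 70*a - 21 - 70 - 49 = 80*a^3 - 876*a^2 + 774*a - 140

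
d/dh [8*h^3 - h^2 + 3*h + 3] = 24*h^2 - 2*h + 3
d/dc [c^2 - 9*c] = 2*c - 9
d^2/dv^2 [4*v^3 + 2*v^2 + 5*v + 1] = 24*v + 4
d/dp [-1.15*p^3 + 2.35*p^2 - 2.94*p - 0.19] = -3.45*p^2 + 4.7*p - 2.94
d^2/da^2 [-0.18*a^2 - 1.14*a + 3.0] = -0.360000000000000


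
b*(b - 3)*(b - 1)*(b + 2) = b^4 - 2*b^3 - 5*b^2 + 6*b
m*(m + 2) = m^2 + 2*m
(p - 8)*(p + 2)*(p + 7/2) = p^3 - 5*p^2/2 - 37*p - 56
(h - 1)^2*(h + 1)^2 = h^4 - 2*h^2 + 1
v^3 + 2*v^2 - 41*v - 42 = (v - 6)*(v + 1)*(v + 7)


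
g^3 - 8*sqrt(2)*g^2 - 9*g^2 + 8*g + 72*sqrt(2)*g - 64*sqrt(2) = (g - 8)*(g - 1)*(g - 8*sqrt(2))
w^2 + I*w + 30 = (w - 5*I)*(w + 6*I)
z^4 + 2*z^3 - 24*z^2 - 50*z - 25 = (z - 5)*(z + 1)^2*(z + 5)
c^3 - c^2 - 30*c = c*(c - 6)*(c + 5)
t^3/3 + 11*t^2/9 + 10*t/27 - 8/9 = (t/3 + 1)*(t - 2/3)*(t + 4/3)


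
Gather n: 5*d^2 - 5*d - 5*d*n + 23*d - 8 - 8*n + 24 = 5*d^2 + 18*d + n*(-5*d - 8) + 16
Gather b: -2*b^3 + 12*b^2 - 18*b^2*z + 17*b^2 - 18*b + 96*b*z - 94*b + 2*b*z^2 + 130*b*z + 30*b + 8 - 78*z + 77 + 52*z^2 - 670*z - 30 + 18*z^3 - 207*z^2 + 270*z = -2*b^3 + b^2*(29 - 18*z) + b*(2*z^2 + 226*z - 82) + 18*z^3 - 155*z^2 - 478*z + 55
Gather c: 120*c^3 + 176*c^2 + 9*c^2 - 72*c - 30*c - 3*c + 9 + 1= 120*c^3 + 185*c^2 - 105*c + 10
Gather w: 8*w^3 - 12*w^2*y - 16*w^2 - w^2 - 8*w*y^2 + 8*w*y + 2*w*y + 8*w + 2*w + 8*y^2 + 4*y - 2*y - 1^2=8*w^3 + w^2*(-12*y - 17) + w*(-8*y^2 + 10*y + 10) + 8*y^2 + 2*y - 1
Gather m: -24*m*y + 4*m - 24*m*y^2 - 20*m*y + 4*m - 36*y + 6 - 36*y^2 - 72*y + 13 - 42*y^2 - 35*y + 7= m*(-24*y^2 - 44*y + 8) - 78*y^2 - 143*y + 26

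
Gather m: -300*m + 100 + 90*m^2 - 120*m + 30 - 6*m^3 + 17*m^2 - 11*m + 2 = -6*m^3 + 107*m^2 - 431*m + 132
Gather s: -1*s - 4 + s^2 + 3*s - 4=s^2 + 2*s - 8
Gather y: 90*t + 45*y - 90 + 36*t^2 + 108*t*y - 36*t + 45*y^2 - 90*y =36*t^2 + 54*t + 45*y^2 + y*(108*t - 45) - 90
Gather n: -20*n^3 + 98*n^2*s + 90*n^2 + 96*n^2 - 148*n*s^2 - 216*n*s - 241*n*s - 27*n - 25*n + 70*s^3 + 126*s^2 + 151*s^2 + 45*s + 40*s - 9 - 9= -20*n^3 + n^2*(98*s + 186) + n*(-148*s^2 - 457*s - 52) + 70*s^3 + 277*s^2 + 85*s - 18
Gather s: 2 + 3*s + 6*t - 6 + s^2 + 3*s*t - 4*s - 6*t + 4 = s^2 + s*(3*t - 1)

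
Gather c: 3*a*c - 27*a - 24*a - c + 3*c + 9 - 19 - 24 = -51*a + c*(3*a + 2) - 34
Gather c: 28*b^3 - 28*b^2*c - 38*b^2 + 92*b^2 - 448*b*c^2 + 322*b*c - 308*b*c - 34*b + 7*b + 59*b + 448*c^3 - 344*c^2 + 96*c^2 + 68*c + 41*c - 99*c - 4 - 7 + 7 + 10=28*b^3 + 54*b^2 + 32*b + 448*c^3 + c^2*(-448*b - 248) + c*(-28*b^2 + 14*b + 10) + 6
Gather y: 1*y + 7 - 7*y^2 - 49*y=-7*y^2 - 48*y + 7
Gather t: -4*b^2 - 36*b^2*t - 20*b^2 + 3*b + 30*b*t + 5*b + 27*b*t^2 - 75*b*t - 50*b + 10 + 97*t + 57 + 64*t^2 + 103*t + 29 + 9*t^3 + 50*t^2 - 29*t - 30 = -24*b^2 - 42*b + 9*t^3 + t^2*(27*b + 114) + t*(-36*b^2 - 45*b + 171) + 66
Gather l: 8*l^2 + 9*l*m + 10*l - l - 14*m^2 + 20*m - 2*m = 8*l^2 + l*(9*m + 9) - 14*m^2 + 18*m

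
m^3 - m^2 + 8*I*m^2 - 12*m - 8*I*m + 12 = (m - 1)*(m + 2*I)*(m + 6*I)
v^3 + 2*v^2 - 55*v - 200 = (v - 8)*(v + 5)^2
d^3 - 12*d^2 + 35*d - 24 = (d - 8)*(d - 3)*(d - 1)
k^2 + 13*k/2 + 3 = (k + 1/2)*(k + 6)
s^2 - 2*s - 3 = (s - 3)*(s + 1)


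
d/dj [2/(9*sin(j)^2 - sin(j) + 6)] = 2*(1 - 18*sin(j))*cos(j)/(9*sin(j)^2 - sin(j) + 6)^2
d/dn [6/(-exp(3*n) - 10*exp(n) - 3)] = (18*exp(2*n) + 60)*exp(n)/(exp(3*n) + 10*exp(n) + 3)^2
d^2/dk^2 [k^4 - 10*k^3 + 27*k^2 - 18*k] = 12*k^2 - 60*k + 54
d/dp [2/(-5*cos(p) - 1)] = -10*sin(p)/(5*cos(p) + 1)^2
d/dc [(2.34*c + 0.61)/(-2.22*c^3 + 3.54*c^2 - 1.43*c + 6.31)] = (10.3896*c^3 - 4.221*c^2 - 4.3188*c + 15.6377)/(4.9284*c^6 - 15.7176*c^5 + 18.8808*c^4 - 38.1408*c^3 + 46.7197*c^2 - 18.0466*c + 39.8161)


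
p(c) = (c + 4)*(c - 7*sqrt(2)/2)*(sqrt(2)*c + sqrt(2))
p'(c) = sqrt(2)*(c + 4)*(c - 7*sqrt(2)/2) + (c + 4)*(sqrt(2)*c + sqrt(2)) + (c - 7*sqrt(2)/2)*(sqrt(2)*c + sqrt(2)) = 3*sqrt(2)*c^2 - 14*c + 10*sqrt(2)*c - 35 + 4*sqrt(2)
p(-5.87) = -139.35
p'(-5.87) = 116.01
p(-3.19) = 20.42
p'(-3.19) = 13.38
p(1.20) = -60.67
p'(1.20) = -23.06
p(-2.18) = 21.65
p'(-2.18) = -9.49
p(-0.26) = -20.39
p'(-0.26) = -29.09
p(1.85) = -73.09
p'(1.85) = -14.56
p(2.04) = -75.56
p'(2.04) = -11.40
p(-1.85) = 17.57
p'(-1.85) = -15.09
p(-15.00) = -4344.83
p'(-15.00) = 923.12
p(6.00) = 103.97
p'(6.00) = 124.24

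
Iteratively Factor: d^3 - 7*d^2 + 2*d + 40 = (d - 4)*(d^2 - 3*d - 10) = (d - 5)*(d - 4)*(d + 2)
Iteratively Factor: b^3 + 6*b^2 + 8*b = (b)*(b^2 + 6*b + 8) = b*(b + 4)*(b + 2)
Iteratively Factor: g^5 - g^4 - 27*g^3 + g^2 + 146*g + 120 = (g + 1)*(g^4 - 2*g^3 - 25*g^2 + 26*g + 120) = (g - 3)*(g + 1)*(g^3 + g^2 - 22*g - 40) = (g - 5)*(g - 3)*(g + 1)*(g^2 + 6*g + 8) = (g - 5)*(g - 3)*(g + 1)*(g + 2)*(g + 4)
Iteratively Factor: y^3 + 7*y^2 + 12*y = (y + 3)*(y^2 + 4*y) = (y + 3)*(y + 4)*(y)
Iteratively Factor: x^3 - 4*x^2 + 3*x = (x - 3)*(x^2 - x) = x*(x - 3)*(x - 1)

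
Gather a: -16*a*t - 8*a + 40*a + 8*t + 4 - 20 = a*(32 - 16*t) + 8*t - 16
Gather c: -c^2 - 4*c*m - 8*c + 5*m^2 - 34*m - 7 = -c^2 + c*(-4*m - 8) + 5*m^2 - 34*m - 7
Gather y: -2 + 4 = 2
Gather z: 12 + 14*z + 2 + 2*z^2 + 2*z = 2*z^2 + 16*z + 14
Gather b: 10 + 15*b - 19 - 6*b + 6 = 9*b - 3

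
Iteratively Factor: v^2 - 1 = (v - 1)*(v + 1)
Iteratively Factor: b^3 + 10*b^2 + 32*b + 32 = (b + 4)*(b^2 + 6*b + 8) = (b + 2)*(b + 4)*(b + 4)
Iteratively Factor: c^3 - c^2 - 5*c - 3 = (c + 1)*(c^2 - 2*c - 3) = (c + 1)^2*(c - 3)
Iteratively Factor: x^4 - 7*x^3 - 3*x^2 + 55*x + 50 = (x + 2)*(x^3 - 9*x^2 + 15*x + 25) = (x + 1)*(x + 2)*(x^2 - 10*x + 25) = (x - 5)*(x + 1)*(x + 2)*(x - 5)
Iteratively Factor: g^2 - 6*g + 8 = (g - 2)*(g - 4)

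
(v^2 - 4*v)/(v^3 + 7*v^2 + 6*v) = (v - 4)/(v^2 + 7*v + 6)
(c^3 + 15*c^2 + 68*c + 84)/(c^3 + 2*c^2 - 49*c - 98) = (c + 6)/(c - 7)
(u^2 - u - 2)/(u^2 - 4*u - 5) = (u - 2)/(u - 5)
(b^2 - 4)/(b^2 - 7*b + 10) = (b + 2)/(b - 5)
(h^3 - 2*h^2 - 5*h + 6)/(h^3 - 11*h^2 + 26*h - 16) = (h^2 - h - 6)/(h^2 - 10*h + 16)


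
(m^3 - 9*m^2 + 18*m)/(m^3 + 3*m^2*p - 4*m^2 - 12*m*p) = (m^2 - 9*m + 18)/(m^2 + 3*m*p - 4*m - 12*p)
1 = 1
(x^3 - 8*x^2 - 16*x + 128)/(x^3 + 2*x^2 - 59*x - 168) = (x^2 - 16)/(x^2 + 10*x + 21)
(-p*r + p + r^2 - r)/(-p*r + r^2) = (r - 1)/r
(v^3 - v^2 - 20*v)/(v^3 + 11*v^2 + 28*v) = (v - 5)/(v + 7)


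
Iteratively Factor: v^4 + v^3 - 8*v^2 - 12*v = (v + 2)*(v^3 - v^2 - 6*v) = v*(v + 2)*(v^2 - v - 6) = v*(v - 3)*(v + 2)*(v + 2)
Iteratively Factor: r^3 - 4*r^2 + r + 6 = (r + 1)*(r^2 - 5*r + 6) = (r - 2)*(r + 1)*(r - 3)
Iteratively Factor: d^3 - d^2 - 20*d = (d)*(d^2 - d - 20) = d*(d - 5)*(d + 4)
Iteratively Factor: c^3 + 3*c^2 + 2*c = (c + 1)*(c^2 + 2*c) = (c + 1)*(c + 2)*(c)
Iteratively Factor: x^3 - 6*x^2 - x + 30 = (x - 5)*(x^2 - x - 6) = (x - 5)*(x - 3)*(x + 2)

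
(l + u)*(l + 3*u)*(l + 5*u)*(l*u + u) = l^4*u + 9*l^3*u^2 + l^3*u + 23*l^2*u^3 + 9*l^2*u^2 + 15*l*u^4 + 23*l*u^3 + 15*u^4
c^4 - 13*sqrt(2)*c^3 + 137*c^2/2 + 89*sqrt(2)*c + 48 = (c - 8*sqrt(2))*(c - 6*sqrt(2))*(c + sqrt(2)/2)^2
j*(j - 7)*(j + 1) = j^3 - 6*j^2 - 7*j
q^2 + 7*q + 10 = (q + 2)*(q + 5)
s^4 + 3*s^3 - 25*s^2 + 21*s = s*(s - 3)*(s - 1)*(s + 7)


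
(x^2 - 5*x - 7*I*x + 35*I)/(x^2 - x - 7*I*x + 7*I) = (x - 5)/(x - 1)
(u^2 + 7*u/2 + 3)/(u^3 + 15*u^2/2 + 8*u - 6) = (2*u + 3)/(2*u^2 + 11*u - 6)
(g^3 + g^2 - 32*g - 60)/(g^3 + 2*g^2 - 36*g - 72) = (g + 5)/(g + 6)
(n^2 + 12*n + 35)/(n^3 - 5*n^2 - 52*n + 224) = (n + 5)/(n^2 - 12*n + 32)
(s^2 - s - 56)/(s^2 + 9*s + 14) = (s - 8)/(s + 2)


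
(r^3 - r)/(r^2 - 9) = (r^3 - r)/(r^2 - 9)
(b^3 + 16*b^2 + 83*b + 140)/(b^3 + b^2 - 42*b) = (b^2 + 9*b + 20)/(b*(b - 6))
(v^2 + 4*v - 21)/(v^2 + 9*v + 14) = (v - 3)/(v + 2)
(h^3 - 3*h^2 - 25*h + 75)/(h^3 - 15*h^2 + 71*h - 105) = (h + 5)/(h - 7)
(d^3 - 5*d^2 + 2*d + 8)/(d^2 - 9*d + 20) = (d^2 - d - 2)/(d - 5)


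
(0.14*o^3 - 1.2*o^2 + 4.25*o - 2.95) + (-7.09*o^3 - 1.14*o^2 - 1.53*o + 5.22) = -6.95*o^3 - 2.34*o^2 + 2.72*o + 2.27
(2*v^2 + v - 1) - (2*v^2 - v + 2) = 2*v - 3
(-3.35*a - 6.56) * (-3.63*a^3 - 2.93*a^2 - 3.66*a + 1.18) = 12.1605*a^4 + 33.6283*a^3 + 31.4818*a^2 + 20.0566*a - 7.7408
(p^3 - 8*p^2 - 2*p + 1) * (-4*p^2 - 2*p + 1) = -4*p^5 + 30*p^4 + 25*p^3 - 8*p^2 - 4*p + 1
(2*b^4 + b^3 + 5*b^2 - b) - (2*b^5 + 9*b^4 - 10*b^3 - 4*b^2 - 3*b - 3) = -2*b^5 - 7*b^4 + 11*b^3 + 9*b^2 + 2*b + 3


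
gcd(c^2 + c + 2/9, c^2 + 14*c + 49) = 1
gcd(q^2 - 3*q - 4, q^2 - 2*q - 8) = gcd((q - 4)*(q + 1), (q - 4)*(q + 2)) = q - 4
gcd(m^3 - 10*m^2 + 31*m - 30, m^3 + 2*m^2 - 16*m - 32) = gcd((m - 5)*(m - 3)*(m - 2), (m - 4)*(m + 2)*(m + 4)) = 1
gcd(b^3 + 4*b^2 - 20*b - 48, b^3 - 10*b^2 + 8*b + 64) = b^2 - 2*b - 8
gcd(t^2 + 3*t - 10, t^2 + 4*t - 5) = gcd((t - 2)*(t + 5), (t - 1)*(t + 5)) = t + 5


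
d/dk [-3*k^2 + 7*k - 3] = 7 - 6*k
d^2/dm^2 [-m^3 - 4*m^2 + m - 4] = -6*m - 8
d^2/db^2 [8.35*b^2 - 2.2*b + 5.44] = 16.7000000000000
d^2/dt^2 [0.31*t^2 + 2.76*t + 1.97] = 0.620000000000000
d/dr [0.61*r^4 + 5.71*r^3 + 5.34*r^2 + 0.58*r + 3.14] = 2.44*r^3 + 17.13*r^2 + 10.68*r + 0.58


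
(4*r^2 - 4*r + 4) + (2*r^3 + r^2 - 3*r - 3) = 2*r^3 + 5*r^2 - 7*r + 1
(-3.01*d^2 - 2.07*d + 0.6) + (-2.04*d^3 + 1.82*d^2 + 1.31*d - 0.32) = -2.04*d^3 - 1.19*d^2 - 0.76*d + 0.28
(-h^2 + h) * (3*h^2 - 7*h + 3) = -3*h^4 + 10*h^3 - 10*h^2 + 3*h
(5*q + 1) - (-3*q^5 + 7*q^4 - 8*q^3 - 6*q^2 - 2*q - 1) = 3*q^5 - 7*q^4 + 8*q^3 + 6*q^2 + 7*q + 2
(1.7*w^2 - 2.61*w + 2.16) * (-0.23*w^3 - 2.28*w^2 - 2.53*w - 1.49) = -0.391*w^5 - 3.2757*w^4 + 1.153*w^3 - 0.854500000000002*w^2 - 1.5759*w - 3.2184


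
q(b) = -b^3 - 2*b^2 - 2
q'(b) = -3*b^2 - 4*b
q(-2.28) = -0.54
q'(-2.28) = -6.48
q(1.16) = -6.25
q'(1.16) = -8.68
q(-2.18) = -1.14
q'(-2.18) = -5.54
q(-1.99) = -2.04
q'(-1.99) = -3.92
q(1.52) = -10.13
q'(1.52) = -13.01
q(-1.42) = -3.17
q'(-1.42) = -0.37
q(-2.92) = 5.84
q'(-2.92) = -13.90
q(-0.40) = -2.26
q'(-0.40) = 1.12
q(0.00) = -2.00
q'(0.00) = 0.00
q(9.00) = -893.00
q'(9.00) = -279.00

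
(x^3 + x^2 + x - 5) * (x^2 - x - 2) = x^5 - 2*x^3 - 8*x^2 + 3*x + 10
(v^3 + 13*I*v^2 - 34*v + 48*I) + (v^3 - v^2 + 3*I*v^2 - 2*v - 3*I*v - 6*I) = 2*v^3 - v^2 + 16*I*v^2 - 36*v - 3*I*v + 42*I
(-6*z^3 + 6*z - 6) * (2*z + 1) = -12*z^4 - 6*z^3 + 12*z^2 - 6*z - 6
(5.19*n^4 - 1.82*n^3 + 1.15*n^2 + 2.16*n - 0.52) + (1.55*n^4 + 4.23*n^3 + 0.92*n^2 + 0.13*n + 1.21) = 6.74*n^4 + 2.41*n^3 + 2.07*n^2 + 2.29*n + 0.69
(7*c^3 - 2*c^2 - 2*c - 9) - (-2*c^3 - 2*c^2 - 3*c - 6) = 9*c^3 + c - 3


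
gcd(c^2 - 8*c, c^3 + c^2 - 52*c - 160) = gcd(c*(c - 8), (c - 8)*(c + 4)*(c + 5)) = c - 8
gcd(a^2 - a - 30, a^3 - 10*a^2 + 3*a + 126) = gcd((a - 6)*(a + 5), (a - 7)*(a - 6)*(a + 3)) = a - 6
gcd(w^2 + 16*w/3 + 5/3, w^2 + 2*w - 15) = w + 5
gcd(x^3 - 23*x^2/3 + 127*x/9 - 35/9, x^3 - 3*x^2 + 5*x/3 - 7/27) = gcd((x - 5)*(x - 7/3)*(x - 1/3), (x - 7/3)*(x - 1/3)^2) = x^2 - 8*x/3 + 7/9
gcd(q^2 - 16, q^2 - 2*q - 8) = q - 4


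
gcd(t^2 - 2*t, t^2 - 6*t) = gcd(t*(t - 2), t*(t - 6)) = t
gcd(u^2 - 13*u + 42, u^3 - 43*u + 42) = u - 6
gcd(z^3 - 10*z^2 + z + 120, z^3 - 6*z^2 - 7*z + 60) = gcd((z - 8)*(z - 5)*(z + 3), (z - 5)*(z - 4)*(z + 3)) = z^2 - 2*z - 15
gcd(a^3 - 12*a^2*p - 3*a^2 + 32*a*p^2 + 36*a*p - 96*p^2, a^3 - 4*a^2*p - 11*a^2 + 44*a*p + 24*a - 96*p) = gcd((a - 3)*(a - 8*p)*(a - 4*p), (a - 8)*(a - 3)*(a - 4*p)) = -a^2 + 4*a*p + 3*a - 12*p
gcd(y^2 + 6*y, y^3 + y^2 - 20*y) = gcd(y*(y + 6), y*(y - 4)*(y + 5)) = y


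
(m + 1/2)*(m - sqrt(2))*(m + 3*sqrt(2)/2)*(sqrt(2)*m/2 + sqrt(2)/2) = sqrt(2)*m^4/2 + m^3/2 + 3*sqrt(2)*m^3/4 - 5*sqrt(2)*m^2/4 + 3*m^2/4 - 9*sqrt(2)*m/4 + m/4 - 3*sqrt(2)/4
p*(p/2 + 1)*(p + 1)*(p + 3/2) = p^4/2 + 9*p^3/4 + 13*p^2/4 + 3*p/2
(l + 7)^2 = l^2 + 14*l + 49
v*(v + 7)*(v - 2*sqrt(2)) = v^3 - 2*sqrt(2)*v^2 + 7*v^2 - 14*sqrt(2)*v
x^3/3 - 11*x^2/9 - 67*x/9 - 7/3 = (x/3 + 1)*(x - 7)*(x + 1/3)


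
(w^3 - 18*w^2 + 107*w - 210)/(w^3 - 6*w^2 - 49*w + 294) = (w - 5)/(w + 7)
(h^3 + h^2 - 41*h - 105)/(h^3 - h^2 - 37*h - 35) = (h + 3)/(h + 1)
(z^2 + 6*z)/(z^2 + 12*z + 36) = z/(z + 6)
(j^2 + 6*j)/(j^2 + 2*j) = (j + 6)/(j + 2)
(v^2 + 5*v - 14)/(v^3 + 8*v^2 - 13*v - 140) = (v - 2)/(v^2 + v - 20)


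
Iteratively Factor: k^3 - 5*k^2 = (k - 5)*(k^2) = k*(k - 5)*(k)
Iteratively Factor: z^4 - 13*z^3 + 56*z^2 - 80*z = (z - 4)*(z^3 - 9*z^2 + 20*z) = (z - 5)*(z - 4)*(z^2 - 4*z) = (z - 5)*(z - 4)^2*(z)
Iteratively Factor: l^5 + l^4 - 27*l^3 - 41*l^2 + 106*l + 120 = (l - 5)*(l^4 + 6*l^3 + 3*l^2 - 26*l - 24) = (l - 5)*(l - 2)*(l^3 + 8*l^2 + 19*l + 12) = (l - 5)*(l - 2)*(l + 3)*(l^2 + 5*l + 4) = (l - 5)*(l - 2)*(l + 3)*(l + 4)*(l + 1)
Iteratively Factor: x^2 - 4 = (x - 2)*(x + 2)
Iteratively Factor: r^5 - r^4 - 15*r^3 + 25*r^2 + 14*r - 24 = (r + 1)*(r^4 - 2*r^3 - 13*r^2 + 38*r - 24) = (r - 2)*(r + 1)*(r^3 - 13*r + 12) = (r - 3)*(r - 2)*(r + 1)*(r^2 + 3*r - 4) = (r - 3)*(r - 2)*(r - 1)*(r + 1)*(r + 4)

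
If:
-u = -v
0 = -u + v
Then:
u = v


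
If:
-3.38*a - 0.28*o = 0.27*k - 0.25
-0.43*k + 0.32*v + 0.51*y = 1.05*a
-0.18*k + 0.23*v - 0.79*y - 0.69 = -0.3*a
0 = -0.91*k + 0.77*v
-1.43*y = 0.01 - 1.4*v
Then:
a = -0.53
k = -1.03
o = 8.27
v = -1.21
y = -1.19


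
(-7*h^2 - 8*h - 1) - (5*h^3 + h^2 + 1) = -5*h^3 - 8*h^2 - 8*h - 2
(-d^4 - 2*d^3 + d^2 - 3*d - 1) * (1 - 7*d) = 7*d^5 + 13*d^4 - 9*d^3 + 22*d^2 + 4*d - 1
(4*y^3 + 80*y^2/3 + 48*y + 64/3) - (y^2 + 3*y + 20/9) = 4*y^3 + 77*y^2/3 + 45*y + 172/9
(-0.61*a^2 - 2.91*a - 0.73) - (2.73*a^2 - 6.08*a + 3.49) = -3.34*a^2 + 3.17*a - 4.22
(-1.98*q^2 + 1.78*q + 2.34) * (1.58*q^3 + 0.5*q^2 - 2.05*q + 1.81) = -3.1284*q^5 + 1.8224*q^4 + 8.6462*q^3 - 6.0628*q^2 - 1.5752*q + 4.2354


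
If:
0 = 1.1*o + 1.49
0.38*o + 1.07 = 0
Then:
No Solution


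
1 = 1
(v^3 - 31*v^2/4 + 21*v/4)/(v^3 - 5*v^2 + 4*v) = (4*v^2 - 31*v + 21)/(4*(v^2 - 5*v + 4))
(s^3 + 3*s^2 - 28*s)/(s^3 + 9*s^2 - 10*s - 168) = s/(s + 6)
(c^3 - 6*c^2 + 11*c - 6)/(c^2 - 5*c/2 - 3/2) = 2*(c^2 - 3*c + 2)/(2*c + 1)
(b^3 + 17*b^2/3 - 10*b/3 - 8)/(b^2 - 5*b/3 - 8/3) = (3*b^2 + 14*b - 24)/(3*b - 8)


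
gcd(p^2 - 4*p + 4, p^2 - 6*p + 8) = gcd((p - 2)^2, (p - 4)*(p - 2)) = p - 2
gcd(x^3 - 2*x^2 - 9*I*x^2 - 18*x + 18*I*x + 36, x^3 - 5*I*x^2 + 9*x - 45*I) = x - 3*I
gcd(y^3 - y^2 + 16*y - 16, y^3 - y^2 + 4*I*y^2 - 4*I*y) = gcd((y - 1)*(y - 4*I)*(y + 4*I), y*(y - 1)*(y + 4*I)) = y^2 + y*(-1 + 4*I) - 4*I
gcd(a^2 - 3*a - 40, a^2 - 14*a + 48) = a - 8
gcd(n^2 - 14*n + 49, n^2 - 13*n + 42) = n - 7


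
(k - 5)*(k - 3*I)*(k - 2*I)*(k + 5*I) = k^4 - 5*k^3 + 19*k^2 - 95*k - 30*I*k + 150*I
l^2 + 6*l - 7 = (l - 1)*(l + 7)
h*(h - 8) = h^2 - 8*h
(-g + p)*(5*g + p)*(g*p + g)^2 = -5*g^4*p^2 - 10*g^4*p - 5*g^4 + 4*g^3*p^3 + 8*g^3*p^2 + 4*g^3*p + g^2*p^4 + 2*g^2*p^3 + g^2*p^2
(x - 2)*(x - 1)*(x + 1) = x^3 - 2*x^2 - x + 2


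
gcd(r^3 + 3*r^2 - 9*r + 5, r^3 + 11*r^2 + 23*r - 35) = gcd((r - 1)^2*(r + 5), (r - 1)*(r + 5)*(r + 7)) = r^2 + 4*r - 5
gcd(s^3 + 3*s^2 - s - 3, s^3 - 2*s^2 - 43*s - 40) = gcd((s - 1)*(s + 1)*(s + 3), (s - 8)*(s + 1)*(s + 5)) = s + 1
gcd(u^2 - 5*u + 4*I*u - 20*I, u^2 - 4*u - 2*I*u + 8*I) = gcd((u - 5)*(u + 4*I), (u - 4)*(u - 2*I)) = 1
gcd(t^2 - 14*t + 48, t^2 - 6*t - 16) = t - 8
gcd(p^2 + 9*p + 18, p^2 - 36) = p + 6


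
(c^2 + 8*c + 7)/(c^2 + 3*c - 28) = (c + 1)/(c - 4)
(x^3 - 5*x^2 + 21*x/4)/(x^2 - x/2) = (4*x^2 - 20*x + 21)/(2*(2*x - 1))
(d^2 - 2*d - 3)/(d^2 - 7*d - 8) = (d - 3)/(d - 8)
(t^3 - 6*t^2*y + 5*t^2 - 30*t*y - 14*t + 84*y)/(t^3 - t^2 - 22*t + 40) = (t^2 - 6*t*y + 7*t - 42*y)/(t^2 + t - 20)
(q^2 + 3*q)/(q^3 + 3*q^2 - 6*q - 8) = q*(q + 3)/(q^3 + 3*q^2 - 6*q - 8)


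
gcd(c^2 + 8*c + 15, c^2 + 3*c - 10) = c + 5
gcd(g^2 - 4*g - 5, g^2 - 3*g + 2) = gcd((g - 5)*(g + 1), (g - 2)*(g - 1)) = 1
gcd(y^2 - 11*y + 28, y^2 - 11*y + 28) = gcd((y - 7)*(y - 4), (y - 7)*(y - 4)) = y^2 - 11*y + 28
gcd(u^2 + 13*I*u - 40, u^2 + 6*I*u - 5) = u + 5*I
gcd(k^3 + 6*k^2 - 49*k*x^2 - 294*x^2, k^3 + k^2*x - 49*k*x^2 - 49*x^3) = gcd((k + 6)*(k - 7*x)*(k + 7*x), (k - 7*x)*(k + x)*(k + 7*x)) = -k^2 + 49*x^2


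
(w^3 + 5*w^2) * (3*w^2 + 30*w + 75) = 3*w^5 + 45*w^4 + 225*w^3 + 375*w^2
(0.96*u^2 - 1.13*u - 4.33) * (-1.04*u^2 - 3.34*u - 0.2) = -0.9984*u^4 - 2.0312*u^3 + 8.0854*u^2 + 14.6882*u + 0.866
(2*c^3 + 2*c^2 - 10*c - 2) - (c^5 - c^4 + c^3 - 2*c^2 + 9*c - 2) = -c^5 + c^4 + c^3 + 4*c^2 - 19*c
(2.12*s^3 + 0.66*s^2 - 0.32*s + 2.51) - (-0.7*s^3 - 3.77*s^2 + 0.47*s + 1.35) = 2.82*s^3 + 4.43*s^2 - 0.79*s + 1.16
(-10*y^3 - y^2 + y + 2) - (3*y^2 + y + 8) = -10*y^3 - 4*y^2 - 6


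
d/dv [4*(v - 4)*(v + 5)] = 8*v + 4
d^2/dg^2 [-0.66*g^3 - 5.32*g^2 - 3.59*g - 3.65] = -3.96*g - 10.64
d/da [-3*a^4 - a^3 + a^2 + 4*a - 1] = -12*a^3 - 3*a^2 + 2*a + 4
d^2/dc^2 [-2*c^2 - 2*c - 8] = -4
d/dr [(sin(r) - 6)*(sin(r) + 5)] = sin(2*r) - cos(r)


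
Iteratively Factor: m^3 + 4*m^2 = (m + 4)*(m^2) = m*(m + 4)*(m)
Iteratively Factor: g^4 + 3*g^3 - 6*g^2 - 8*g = (g - 2)*(g^3 + 5*g^2 + 4*g) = g*(g - 2)*(g^2 + 5*g + 4) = g*(g - 2)*(g + 4)*(g + 1)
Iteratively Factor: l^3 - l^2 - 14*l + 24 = (l + 4)*(l^2 - 5*l + 6) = (l - 3)*(l + 4)*(l - 2)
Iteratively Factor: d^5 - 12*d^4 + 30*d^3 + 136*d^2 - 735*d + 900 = (d - 5)*(d^4 - 7*d^3 - 5*d^2 + 111*d - 180) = (d - 5)*(d - 3)*(d^3 - 4*d^2 - 17*d + 60) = (d - 5)^2*(d - 3)*(d^2 + d - 12) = (d - 5)^2*(d - 3)^2*(d + 4)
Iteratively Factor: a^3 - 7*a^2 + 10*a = (a - 2)*(a^2 - 5*a) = a*(a - 2)*(a - 5)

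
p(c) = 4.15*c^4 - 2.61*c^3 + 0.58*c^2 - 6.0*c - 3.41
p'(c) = 16.6*c^3 - 7.83*c^2 + 1.16*c - 6.0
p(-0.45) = -0.18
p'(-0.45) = -9.62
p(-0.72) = 3.30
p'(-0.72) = -17.09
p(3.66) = 599.12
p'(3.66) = 707.22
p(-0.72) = 3.30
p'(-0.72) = -17.09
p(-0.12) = -2.68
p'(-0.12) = -6.28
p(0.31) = -5.25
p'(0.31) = -5.90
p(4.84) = 1962.56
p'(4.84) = 1698.30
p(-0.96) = 8.72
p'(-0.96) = -29.02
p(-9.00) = 29228.41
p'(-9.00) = -12752.07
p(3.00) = 249.49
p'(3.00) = 375.21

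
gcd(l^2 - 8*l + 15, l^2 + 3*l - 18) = l - 3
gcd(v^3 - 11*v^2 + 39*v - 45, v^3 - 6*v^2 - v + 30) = v^2 - 8*v + 15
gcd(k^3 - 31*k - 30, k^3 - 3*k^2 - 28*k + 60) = k^2 - k - 30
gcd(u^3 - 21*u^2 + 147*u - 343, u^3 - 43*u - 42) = u - 7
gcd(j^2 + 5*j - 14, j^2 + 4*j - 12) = j - 2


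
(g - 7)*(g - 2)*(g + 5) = g^3 - 4*g^2 - 31*g + 70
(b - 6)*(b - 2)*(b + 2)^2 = b^4 - 4*b^3 - 16*b^2 + 16*b + 48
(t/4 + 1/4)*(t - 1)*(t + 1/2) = t^3/4 + t^2/8 - t/4 - 1/8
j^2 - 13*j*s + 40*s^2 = (j - 8*s)*(j - 5*s)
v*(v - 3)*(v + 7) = v^3 + 4*v^2 - 21*v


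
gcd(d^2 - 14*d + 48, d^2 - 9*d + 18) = d - 6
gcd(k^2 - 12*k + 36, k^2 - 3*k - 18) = k - 6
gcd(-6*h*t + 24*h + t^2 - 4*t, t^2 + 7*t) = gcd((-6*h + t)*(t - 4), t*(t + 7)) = 1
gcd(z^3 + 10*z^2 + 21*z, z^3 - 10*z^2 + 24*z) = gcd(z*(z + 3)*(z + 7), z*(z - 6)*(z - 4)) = z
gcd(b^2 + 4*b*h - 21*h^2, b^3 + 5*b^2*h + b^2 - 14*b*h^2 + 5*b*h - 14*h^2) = b + 7*h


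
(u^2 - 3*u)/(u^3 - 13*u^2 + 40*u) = (u - 3)/(u^2 - 13*u + 40)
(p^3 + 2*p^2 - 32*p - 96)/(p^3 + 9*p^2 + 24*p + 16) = (p - 6)/(p + 1)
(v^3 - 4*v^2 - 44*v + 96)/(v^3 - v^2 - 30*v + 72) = (v^2 - 10*v + 16)/(v^2 - 7*v + 12)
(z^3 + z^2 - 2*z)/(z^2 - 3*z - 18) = z*(-z^2 - z + 2)/(-z^2 + 3*z + 18)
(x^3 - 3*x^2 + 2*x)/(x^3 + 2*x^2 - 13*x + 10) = x/(x + 5)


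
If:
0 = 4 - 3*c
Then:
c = 4/3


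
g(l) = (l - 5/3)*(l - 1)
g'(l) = 2*l - 8/3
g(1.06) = -0.04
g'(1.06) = -0.55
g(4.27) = 8.51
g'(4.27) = 5.87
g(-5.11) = 41.41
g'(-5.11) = -12.89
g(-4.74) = 36.77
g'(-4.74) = -12.15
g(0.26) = 1.04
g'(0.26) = -2.15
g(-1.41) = 7.41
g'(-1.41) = -5.49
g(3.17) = 3.26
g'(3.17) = 3.67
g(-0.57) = 3.51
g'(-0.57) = -3.81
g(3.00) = 2.67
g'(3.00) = 3.33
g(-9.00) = 106.67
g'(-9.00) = -20.67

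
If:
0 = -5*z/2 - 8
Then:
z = -16/5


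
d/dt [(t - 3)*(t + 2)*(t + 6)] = 3*t^2 + 10*t - 12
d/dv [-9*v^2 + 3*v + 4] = 3 - 18*v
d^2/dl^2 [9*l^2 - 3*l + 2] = 18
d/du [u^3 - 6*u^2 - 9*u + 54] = 3*u^2 - 12*u - 9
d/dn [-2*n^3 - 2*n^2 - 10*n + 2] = -6*n^2 - 4*n - 10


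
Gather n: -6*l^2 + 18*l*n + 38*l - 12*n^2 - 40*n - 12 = -6*l^2 + 38*l - 12*n^2 + n*(18*l - 40) - 12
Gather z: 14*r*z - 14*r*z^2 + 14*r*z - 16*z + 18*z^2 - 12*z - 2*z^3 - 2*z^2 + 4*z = -2*z^3 + z^2*(16 - 14*r) + z*(28*r - 24)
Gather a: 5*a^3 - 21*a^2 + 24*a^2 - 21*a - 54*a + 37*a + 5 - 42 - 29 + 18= 5*a^3 + 3*a^2 - 38*a - 48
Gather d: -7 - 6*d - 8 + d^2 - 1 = d^2 - 6*d - 16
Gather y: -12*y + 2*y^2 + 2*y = 2*y^2 - 10*y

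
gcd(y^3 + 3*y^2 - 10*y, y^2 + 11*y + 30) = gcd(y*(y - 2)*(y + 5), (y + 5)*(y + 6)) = y + 5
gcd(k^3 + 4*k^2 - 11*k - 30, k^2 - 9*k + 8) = 1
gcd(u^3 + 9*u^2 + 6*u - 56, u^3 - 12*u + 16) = u^2 + 2*u - 8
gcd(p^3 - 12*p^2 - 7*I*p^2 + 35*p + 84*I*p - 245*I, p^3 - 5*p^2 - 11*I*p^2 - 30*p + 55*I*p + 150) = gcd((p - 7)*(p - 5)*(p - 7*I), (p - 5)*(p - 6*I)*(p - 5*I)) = p - 5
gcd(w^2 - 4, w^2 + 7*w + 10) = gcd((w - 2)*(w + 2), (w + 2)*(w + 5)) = w + 2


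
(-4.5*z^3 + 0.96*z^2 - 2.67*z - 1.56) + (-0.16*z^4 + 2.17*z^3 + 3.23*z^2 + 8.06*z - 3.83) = -0.16*z^4 - 2.33*z^3 + 4.19*z^2 + 5.39*z - 5.39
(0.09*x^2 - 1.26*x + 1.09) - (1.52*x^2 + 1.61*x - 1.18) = -1.43*x^2 - 2.87*x + 2.27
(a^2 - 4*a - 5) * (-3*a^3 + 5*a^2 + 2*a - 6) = -3*a^5 + 17*a^4 - 3*a^3 - 39*a^2 + 14*a + 30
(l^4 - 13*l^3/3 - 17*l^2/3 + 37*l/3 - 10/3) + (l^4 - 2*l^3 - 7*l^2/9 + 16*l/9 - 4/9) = 2*l^4 - 19*l^3/3 - 58*l^2/9 + 127*l/9 - 34/9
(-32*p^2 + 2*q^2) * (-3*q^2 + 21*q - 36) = 96*p^2*q^2 - 672*p^2*q + 1152*p^2 - 6*q^4 + 42*q^3 - 72*q^2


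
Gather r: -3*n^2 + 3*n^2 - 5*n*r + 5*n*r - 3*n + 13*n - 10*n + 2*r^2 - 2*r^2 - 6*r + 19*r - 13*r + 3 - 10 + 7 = 0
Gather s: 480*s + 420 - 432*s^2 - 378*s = -432*s^2 + 102*s + 420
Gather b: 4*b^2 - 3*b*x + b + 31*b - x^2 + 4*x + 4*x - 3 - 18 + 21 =4*b^2 + b*(32 - 3*x) - x^2 + 8*x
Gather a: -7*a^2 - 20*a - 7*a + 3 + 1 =-7*a^2 - 27*a + 4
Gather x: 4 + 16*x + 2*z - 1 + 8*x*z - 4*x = x*(8*z + 12) + 2*z + 3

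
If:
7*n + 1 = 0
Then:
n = -1/7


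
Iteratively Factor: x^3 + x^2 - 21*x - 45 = (x + 3)*(x^2 - 2*x - 15) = (x + 3)^2*(x - 5)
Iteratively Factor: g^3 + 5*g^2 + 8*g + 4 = (g + 2)*(g^2 + 3*g + 2) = (g + 2)^2*(g + 1)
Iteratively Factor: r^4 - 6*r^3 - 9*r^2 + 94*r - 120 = (r + 4)*(r^3 - 10*r^2 + 31*r - 30) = (r - 2)*(r + 4)*(r^2 - 8*r + 15) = (r - 5)*(r - 2)*(r + 4)*(r - 3)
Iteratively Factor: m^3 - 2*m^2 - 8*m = (m - 4)*(m^2 + 2*m) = m*(m - 4)*(m + 2)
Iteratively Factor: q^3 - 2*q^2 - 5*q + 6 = (q + 2)*(q^2 - 4*q + 3) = (q - 3)*(q + 2)*(q - 1)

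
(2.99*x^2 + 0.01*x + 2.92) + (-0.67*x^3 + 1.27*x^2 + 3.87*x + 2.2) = -0.67*x^3 + 4.26*x^2 + 3.88*x + 5.12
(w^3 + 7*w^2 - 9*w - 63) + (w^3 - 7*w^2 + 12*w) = 2*w^3 + 3*w - 63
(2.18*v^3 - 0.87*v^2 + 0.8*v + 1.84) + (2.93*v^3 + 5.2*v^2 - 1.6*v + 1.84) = 5.11*v^3 + 4.33*v^2 - 0.8*v + 3.68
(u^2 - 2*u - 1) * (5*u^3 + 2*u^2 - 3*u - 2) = 5*u^5 - 8*u^4 - 12*u^3 + 2*u^2 + 7*u + 2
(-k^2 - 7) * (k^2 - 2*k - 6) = -k^4 + 2*k^3 - k^2 + 14*k + 42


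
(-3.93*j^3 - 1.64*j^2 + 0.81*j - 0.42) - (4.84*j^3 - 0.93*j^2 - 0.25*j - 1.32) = -8.77*j^3 - 0.71*j^2 + 1.06*j + 0.9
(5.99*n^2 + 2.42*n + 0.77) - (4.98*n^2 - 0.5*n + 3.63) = 1.01*n^2 + 2.92*n - 2.86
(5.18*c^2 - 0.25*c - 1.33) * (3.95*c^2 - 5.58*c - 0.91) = 20.461*c^4 - 29.8919*c^3 - 8.5723*c^2 + 7.6489*c + 1.2103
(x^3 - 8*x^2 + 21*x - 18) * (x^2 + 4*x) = x^5 - 4*x^4 - 11*x^3 + 66*x^2 - 72*x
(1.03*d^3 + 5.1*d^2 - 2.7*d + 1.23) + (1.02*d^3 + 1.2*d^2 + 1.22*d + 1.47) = 2.05*d^3 + 6.3*d^2 - 1.48*d + 2.7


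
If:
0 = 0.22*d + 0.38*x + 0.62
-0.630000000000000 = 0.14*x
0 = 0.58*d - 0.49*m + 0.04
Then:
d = 4.95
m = 5.95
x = -4.50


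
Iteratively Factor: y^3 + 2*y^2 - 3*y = (y)*(y^2 + 2*y - 3) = y*(y + 3)*(y - 1)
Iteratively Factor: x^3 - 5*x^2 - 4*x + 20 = (x - 5)*(x^2 - 4) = (x - 5)*(x + 2)*(x - 2)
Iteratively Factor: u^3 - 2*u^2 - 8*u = (u)*(u^2 - 2*u - 8) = u*(u - 4)*(u + 2)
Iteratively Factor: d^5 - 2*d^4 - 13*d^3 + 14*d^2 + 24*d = (d)*(d^4 - 2*d^3 - 13*d^2 + 14*d + 24) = d*(d - 2)*(d^3 - 13*d - 12) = d*(d - 2)*(d + 3)*(d^2 - 3*d - 4) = d*(d - 2)*(d + 1)*(d + 3)*(d - 4)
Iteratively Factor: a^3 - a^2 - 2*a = (a)*(a^2 - a - 2) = a*(a + 1)*(a - 2)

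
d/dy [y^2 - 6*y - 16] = 2*y - 6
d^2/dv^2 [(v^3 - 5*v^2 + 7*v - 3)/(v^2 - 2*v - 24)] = 50*(v^3 - 9*v^2 + 90*v - 132)/(v^6 - 6*v^5 - 60*v^4 + 280*v^3 + 1440*v^2 - 3456*v - 13824)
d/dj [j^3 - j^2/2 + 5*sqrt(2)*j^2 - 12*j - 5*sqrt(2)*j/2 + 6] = 3*j^2 - j + 10*sqrt(2)*j - 12 - 5*sqrt(2)/2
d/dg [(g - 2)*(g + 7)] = 2*g + 5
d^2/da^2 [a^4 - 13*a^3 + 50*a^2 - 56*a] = 12*a^2 - 78*a + 100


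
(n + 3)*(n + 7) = n^2 + 10*n + 21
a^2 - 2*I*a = a*(a - 2*I)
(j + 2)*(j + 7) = j^2 + 9*j + 14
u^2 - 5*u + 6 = (u - 3)*(u - 2)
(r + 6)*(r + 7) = r^2 + 13*r + 42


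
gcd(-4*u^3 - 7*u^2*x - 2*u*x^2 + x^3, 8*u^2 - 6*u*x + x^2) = -4*u + x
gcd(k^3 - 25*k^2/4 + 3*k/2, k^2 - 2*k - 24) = k - 6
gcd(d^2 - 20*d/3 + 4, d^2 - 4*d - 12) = d - 6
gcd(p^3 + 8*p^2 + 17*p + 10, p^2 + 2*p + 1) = p + 1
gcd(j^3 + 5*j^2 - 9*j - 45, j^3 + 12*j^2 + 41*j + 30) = j + 5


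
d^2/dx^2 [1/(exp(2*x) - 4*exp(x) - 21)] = 4*((1 - exp(x))*(-exp(2*x) + 4*exp(x) + 21) - 2*(exp(x) - 2)^2*exp(x))*exp(x)/(-exp(2*x) + 4*exp(x) + 21)^3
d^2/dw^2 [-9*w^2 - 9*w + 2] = -18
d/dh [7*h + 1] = 7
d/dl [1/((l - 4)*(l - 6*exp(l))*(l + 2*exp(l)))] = (-(l - 4)*(l - 6*exp(l))*(2*exp(l) + 1) + (l - 4)*(l + 2*exp(l))*(6*exp(l) - 1) - (l - 6*exp(l))*(l + 2*exp(l)))/((l - 4)^2*(l - 6*exp(l))^2*(l + 2*exp(l))^2)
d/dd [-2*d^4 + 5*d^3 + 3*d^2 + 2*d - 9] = -8*d^3 + 15*d^2 + 6*d + 2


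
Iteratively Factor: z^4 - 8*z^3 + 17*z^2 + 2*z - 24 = (z - 3)*(z^3 - 5*z^2 + 2*z + 8) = (z - 3)*(z - 2)*(z^2 - 3*z - 4) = (z - 4)*(z - 3)*(z - 2)*(z + 1)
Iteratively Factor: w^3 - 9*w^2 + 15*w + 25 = (w + 1)*(w^2 - 10*w + 25) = (w - 5)*(w + 1)*(w - 5)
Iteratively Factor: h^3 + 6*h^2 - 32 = (h + 4)*(h^2 + 2*h - 8) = (h + 4)^2*(h - 2)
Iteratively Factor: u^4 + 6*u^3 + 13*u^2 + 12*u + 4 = (u + 1)*(u^3 + 5*u^2 + 8*u + 4) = (u + 1)*(u + 2)*(u^2 + 3*u + 2) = (u + 1)*(u + 2)^2*(u + 1)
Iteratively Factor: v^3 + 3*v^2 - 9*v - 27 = (v + 3)*(v^2 - 9) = (v + 3)^2*(v - 3)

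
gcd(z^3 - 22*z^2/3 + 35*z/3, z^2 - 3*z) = z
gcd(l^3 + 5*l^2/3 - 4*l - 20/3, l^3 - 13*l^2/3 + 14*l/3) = l - 2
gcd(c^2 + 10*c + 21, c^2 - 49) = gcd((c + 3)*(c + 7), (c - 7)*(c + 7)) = c + 7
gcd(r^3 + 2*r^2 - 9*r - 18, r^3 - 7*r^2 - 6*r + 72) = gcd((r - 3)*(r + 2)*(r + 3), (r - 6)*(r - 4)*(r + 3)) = r + 3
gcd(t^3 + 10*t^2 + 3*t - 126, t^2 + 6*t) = t + 6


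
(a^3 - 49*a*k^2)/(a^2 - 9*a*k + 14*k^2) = a*(a + 7*k)/(a - 2*k)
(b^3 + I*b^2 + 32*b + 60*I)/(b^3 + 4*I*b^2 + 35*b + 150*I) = (b + 2*I)/(b + 5*I)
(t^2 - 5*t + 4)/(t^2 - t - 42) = (-t^2 + 5*t - 4)/(-t^2 + t + 42)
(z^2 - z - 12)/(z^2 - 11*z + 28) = (z + 3)/(z - 7)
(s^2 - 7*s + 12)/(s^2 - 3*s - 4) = (s - 3)/(s + 1)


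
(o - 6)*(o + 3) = o^2 - 3*o - 18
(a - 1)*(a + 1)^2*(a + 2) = a^4 + 3*a^3 + a^2 - 3*a - 2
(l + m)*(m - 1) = l*m - l + m^2 - m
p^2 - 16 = (p - 4)*(p + 4)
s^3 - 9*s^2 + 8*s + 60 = (s - 6)*(s - 5)*(s + 2)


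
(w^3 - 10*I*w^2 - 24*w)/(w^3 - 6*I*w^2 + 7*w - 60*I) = w*(w - 6*I)/(w^2 - 2*I*w + 15)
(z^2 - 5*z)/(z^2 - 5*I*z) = (z - 5)/(z - 5*I)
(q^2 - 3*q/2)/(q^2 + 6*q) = (q - 3/2)/(q + 6)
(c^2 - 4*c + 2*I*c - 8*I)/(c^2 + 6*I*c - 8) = (c - 4)/(c + 4*I)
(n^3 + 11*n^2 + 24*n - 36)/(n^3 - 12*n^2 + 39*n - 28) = (n^2 + 12*n + 36)/(n^2 - 11*n + 28)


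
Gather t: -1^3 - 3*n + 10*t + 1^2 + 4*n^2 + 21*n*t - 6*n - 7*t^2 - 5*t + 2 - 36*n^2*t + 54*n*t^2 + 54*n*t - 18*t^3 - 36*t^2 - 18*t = 4*n^2 - 9*n - 18*t^3 + t^2*(54*n - 43) + t*(-36*n^2 + 75*n - 13) + 2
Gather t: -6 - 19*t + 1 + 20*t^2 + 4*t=20*t^2 - 15*t - 5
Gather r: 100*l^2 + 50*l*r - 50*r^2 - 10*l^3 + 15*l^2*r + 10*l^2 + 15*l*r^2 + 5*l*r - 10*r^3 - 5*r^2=-10*l^3 + 110*l^2 - 10*r^3 + r^2*(15*l - 55) + r*(15*l^2 + 55*l)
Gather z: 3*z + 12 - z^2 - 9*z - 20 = -z^2 - 6*z - 8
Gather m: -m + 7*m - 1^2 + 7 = 6*m + 6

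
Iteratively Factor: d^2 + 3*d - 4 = (d + 4)*(d - 1)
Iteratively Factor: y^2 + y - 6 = (y - 2)*(y + 3)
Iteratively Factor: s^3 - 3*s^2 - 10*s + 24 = (s + 3)*(s^2 - 6*s + 8) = (s - 4)*(s + 3)*(s - 2)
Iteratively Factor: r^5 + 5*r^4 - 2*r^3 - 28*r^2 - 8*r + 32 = (r + 2)*(r^4 + 3*r^3 - 8*r^2 - 12*r + 16) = (r + 2)^2*(r^3 + r^2 - 10*r + 8) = (r - 2)*(r + 2)^2*(r^2 + 3*r - 4) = (r - 2)*(r - 1)*(r + 2)^2*(r + 4)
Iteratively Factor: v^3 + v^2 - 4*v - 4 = (v - 2)*(v^2 + 3*v + 2) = (v - 2)*(v + 1)*(v + 2)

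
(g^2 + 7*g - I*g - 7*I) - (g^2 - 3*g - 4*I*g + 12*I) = 10*g + 3*I*g - 19*I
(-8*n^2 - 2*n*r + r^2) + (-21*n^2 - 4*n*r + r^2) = -29*n^2 - 6*n*r + 2*r^2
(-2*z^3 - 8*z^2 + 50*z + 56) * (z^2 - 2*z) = -2*z^5 - 4*z^4 + 66*z^3 - 44*z^2 - 112*z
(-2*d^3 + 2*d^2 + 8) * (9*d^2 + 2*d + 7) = -18*d^5 + 14*d^4 - 10*d^3 + 86*d^2 + 16*d + 56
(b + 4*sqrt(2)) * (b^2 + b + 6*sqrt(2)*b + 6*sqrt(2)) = b^3 + b^2 + 10*sqrt(2)*b^2 + 10*sqrt(2)*b + 48*b + 48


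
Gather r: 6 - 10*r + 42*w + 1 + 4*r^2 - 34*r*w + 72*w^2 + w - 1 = 4*r^2 + r*(-34*w - 10) + 72*w^2 + 43*w + 6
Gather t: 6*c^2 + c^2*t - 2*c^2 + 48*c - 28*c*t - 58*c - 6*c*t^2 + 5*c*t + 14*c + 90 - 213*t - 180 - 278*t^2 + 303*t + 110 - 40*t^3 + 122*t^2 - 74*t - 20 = 4*c^2 + 4*c - 40*t^3 + t^2*(-6*c - 156) + t*(c^2 - 23*c + 16)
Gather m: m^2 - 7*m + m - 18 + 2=m^2 - 6*m - 16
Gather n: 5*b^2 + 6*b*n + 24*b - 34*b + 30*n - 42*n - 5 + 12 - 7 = 5*b^2 - 10*b + n*(6*b - 12)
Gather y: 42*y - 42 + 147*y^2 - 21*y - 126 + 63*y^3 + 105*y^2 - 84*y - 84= 63*y^3 + 252*y^2 - 63*y - 252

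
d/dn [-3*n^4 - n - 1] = -12*n^3 - 1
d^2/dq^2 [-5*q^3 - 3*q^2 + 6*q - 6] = -30*q - 6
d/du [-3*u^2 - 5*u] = -6*u - 5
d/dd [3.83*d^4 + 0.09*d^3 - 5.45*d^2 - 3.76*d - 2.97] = 15.32*d^3 + 0.27*d^2 - 10.9*d - 3.76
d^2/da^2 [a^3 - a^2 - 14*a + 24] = 6*a - 2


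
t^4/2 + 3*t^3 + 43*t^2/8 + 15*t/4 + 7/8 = (t/2 + 1/2)*(t + 1/2)*(t + 1)*(t + 7/2)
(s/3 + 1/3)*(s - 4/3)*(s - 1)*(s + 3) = s^4/3 + 5*s^3/9 - 5*s^2/3 - 5*s/9 + 4/3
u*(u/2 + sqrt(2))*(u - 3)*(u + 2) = u^4/2 - u^3/2 + sqrt(2)*u^3 - 3*u^2 - sqrt(2)*u^2 - 6*sqrt(2)*u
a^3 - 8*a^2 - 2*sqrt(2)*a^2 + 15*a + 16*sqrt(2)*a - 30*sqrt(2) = (a - 5)*(a - 3)*(a - 2*sqrt(2))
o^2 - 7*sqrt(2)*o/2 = o*(o - 7*sqrt(2)/2)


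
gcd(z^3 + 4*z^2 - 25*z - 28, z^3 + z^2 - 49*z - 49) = z^2 + 8*z + 7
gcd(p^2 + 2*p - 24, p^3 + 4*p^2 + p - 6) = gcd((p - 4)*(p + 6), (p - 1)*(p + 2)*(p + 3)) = 1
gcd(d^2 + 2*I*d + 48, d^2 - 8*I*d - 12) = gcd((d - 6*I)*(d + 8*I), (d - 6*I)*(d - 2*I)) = d - 6*I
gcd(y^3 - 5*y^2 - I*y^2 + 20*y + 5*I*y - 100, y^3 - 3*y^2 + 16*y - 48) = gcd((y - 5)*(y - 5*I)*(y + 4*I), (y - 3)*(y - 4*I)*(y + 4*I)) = y + 4*I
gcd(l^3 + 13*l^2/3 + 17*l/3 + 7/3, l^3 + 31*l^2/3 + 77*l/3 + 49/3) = l^2 + 10*l/3 + 7/3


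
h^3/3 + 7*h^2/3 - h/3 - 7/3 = (h/3 + 1/3)*(h - 1)*(h + 7)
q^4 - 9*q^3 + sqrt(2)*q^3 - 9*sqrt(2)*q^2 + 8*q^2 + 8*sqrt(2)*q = q*(q - 8)*(q - 1)*(q + sqrt(2))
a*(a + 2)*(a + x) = a^3 + a^2*x + 2*a^2 + 2*a*x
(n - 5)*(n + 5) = n^2 - 25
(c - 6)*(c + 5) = c^2 - c - 30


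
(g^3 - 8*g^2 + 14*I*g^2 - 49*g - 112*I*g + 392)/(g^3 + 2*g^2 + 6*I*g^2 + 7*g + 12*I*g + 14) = (g^2 + g*(-8 + 7*I) - 56*I)/(g^2 + g*(2 - I) - 2*I)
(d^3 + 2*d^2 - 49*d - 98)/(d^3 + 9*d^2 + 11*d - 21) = (d^2 - 5*d - 14)/(d^2 + 2*d - 3)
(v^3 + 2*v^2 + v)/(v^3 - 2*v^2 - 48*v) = (v^2 + 2*v + 1)/(v^2 - 2*v - 48)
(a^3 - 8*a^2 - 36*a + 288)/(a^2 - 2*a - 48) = a - 6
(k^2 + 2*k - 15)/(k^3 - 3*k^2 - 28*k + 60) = (k - 3)/(k^2 - 8*k + 12)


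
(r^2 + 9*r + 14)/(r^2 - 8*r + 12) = (r^2 + 9*r + 14)/(r^2 - 8*r + 12)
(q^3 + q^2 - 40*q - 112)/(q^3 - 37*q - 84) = (q + 4)/(q + 3)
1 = 1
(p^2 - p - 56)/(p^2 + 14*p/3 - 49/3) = 3*(p - 8)/(3*p - 7)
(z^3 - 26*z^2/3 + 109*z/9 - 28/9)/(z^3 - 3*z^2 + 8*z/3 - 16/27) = 3*(z - 7)/(3*z - 4)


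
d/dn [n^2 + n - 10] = 2*n + 1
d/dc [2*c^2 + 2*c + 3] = 4*c + 2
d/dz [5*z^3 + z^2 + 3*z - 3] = 15*z^2 + 2*z + 3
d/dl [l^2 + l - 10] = 2*l + 1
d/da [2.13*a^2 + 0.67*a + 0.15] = 4.26*a + 0.67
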